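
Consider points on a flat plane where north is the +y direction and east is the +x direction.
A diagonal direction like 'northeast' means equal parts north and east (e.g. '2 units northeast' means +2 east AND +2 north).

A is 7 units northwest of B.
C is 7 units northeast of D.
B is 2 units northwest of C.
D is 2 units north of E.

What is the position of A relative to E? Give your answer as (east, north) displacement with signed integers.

Answer: A is at (east=-2, north=18) relative to E.

Derivation:
Place E at the origin (east=0, north=0).
  D is 2 units north of E: delta (east=+0, north=+2); D at (east=0, north=2).
  C is 7 units northeast of D: delta (east=+7, north=+7); C at (east=7, north=9).
  B is 2 units northwest of C: delta (east=-2, north=+2); B at (east=5, north=11).
  A is 7 units northwest of B: delta (east=-7, north=+7); A at (east=-2, north=18).
Therefore A relative to E: (east=-2, north=18).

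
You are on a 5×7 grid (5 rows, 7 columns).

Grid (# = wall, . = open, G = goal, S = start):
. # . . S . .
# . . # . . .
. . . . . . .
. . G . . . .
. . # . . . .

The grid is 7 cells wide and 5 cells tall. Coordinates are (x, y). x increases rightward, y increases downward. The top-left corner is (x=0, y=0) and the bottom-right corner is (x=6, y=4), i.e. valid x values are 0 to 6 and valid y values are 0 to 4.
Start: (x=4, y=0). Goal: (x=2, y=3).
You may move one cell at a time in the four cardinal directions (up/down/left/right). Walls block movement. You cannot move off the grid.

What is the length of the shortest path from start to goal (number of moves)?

BFS from (x=4, y=0) until reaching (x=2, y=3):
  Distance 0: (x=4, y=0)
  Distance 1: (x=3, y=0), (x=5, y=0), (x=4, y=1)
  Distance 2: (x=2, y=0), (x=6, y=0), (x=5, y=1), (x=4, y=2)
  Distance 3: (x=2, y=1), (x=6, y=1), (x=3, y=2), (x=5, y=2), (x=4, y=3)
  Distance 4: (x=1, y=1), (x=2, y=2), (x=6, y=2), (x=3, y=3), (x=5, y=3), (x=4, y=4)
  Distance 5: (x=1, y=2), (x=2, y=3), (x=6, y=3), (x=3, y=4), (x=5, y=4)  <- goal reached here
One shortest path (5 moves): (x=4, y=0) -> (x=3, y=0) -> (x=2, y=0) -> (x=2, y=1) -> (x=2, y=2) -> (x=2, y=3)

Answer: Shortest path length: 5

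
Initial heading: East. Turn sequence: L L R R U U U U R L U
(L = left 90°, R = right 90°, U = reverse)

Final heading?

Start: East
  L (left (90° counter-clockwise)) -> North
  L (left (90° counter-clockwise)) -> West
  R (right (90° clockwise)) -> North
  R (right (90° clockwise)) -> East
  U (U-turn (180°)) -> West
  U (U-turn (180°)) -> East
  U (U-turn (180°)) -> West
  U (U-turn (180°)) -> East
  R (right (90° clockwise)) -> South
  L (left (90° counter-clockwise)) -> East
  U (U-turn (180°)) -> West
Final: West

Answer: Final heading: West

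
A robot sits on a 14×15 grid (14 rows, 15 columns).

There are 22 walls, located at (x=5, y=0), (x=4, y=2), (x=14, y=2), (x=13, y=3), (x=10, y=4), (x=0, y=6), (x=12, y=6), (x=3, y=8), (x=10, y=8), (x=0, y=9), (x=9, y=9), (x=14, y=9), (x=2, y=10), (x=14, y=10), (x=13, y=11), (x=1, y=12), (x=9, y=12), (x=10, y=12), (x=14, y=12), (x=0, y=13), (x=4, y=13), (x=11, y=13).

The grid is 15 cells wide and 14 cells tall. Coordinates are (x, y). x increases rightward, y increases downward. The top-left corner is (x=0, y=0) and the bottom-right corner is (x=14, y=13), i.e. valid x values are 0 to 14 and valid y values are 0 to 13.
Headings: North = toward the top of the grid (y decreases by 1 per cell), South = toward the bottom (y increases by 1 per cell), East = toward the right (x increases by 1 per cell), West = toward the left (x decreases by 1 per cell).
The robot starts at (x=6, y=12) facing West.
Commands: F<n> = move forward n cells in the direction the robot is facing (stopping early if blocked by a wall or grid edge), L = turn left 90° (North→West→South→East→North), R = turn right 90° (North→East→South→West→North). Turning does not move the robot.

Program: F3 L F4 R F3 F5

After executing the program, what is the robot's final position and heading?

Answer: Final position: (x=1, y=13), facing West

Derivation:
Start: (x=6, y=12), facing West
  F3: move forward 3, now at (x=3, y=12)
  L: turn left, now facing South
  F4: move forward 1/4 (blocked), now at (x=3, y=13)
  R: turn right, now facing West
  F3: move forward 2/3 (blocked), now at (x=1, y=13)
  F5: move forward 0/5 (blocked), now at (x=1, y=13)
Final: (x=1, y=13), facing West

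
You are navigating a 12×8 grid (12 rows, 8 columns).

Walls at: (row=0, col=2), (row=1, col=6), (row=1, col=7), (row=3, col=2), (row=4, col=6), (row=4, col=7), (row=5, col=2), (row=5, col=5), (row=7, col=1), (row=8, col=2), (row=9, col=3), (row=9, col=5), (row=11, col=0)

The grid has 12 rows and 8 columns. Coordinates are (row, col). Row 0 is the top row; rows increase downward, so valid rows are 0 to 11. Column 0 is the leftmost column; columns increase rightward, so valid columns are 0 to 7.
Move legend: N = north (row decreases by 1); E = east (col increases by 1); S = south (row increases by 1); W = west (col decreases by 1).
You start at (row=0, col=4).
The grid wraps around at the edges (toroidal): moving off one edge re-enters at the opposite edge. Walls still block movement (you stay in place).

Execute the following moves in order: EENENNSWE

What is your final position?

Start: (row=0, col=4)
  E (east): (row=0, col=4) -> (row=0, col=5)
  E (east): (row=0, col=5) -> (row=0, col=6)
  N (north): (row=0, col=6) -> (row=11, col=6)
  E (east): (row=11, col=6) -> (row=11, col=7)
  N (north): (row=11, col=7) -> (row=10, col=7)
  N (north): (row=10, col=7) -> (row=9, col=7)
  S (south): (row=9, col=7) -> (row=10, col=7)
  W (west): (row=10, col=7) -> (row=10, col=6)
  E (east): (row=10, col=6) -> (row=10, col=7)
Final: (row=10, col=7)

Answer: Final position: (row=10, col=7)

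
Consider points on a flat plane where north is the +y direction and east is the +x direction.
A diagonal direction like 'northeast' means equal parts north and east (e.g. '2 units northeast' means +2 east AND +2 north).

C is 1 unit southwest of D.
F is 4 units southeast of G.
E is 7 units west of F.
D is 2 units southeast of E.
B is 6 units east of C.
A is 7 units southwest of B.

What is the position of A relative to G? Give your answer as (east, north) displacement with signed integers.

Place G at the origin (east=0, north=0).
  F is 4 units southeast of G: delta (east=+4, north=-4); F at (east=4, north=-4).
  E is 7 units west of F: delta (east=-7, north=+0); E at (east=-3, north=-4).
  D is 2 units southeast of E: delta (east=+2, north=-2); D at (east=-1, north=-6).
  C is 1 unit southwest of D: delta (east=-1, north=-1); C at (east=-2, north=-7).
  B is 6 units east of C: delta (east=+6, north=+0); B at (east=4, north=-7).
  A is 7 units southwest of B: delta (east=-7, north=-7); A at (east=-3, north=-14).
Therefore A relative to G: (east=-3, north=-14).

Answer: A is at (east=-3, north=-14) relative to G.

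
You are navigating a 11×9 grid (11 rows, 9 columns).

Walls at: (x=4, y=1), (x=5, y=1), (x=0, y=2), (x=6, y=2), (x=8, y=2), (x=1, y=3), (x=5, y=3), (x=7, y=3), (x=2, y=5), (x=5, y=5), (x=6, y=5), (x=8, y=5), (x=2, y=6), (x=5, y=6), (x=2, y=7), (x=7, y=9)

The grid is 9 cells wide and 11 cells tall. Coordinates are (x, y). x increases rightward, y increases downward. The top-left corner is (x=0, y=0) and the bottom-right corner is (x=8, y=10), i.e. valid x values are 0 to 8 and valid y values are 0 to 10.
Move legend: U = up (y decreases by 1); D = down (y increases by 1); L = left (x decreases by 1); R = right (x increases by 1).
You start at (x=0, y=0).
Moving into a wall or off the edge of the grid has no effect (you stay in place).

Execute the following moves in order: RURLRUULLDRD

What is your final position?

Start: (x=0, y=0)
  R (right): (x=0, y=0) -> (x=1, y=0)
  U (up): blocked, stay at (x=1, y=0)
  R (right): (x=1, y=0) -> (x=2, y=0)
  L (left): (x=2, y=0) -> (x=1, y=0)
  R (right): (x=1, y=0) -> (x=2, y=0)
  U (up): blocked, stay at (x=2, y=0)
  U (up): blocked, stay at (x=2, y=0)
  L (left): (x=2, y=0) -> (x=1, y=0)
  L (left): (x=1, y=0) -> (x=0, y=0)
  D (down): (x=0, y=0) -> (x=0, y=1)
  R (right): (x=0, y=1) -> (x=1, y=1)
  D (down): (x=1, y=1) -> (x=1, y=2)
Final: (x=1, y=2)

Answer: Final position: (x=1, y=2)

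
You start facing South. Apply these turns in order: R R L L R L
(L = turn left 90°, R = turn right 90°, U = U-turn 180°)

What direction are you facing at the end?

Start: South
  R (right (90° clockwise)) -> West
  R (right (90° clockwise)) -> North
  L (left (90° counter-clockwise)) -> West
  L (left (90° counter-clockwise)) -> South
  R (right (90° clockwise)) -> West
  L (left (90° counter-clockwise)) -> South
Final: South

Answer: Final heading: South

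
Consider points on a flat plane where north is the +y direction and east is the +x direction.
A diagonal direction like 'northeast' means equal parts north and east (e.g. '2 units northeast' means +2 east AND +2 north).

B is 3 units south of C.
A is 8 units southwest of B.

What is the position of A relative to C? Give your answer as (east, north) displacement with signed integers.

Answer: A is at (east=-8, north=-11) relative to C.

Derivation:
Place C at the origin (east=0, north=0).
  B is 3 units south of C: delta (east=+0, north=-3); B at (east=0, north=-3).
  A is 8 units southwest of B: delta (east=-8, north=-8); A at (east=-8, north=-11).
Therefore A relative to C: (east=-8, north=-11).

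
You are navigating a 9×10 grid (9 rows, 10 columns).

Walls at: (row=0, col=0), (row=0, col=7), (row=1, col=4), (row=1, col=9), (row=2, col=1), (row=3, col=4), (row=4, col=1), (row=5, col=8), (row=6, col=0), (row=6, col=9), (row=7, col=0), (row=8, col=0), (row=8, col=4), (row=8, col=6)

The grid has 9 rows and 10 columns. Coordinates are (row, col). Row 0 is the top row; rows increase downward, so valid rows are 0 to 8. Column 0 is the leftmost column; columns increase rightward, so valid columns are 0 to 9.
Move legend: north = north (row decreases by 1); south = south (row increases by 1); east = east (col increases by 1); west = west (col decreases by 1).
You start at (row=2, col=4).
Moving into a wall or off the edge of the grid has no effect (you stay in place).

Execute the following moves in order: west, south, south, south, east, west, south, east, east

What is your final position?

Answer: Final position: (row=6, col=5)

Derivation:
Start: (row=2, col=4)
  west (west): (row=2, col=4) -> (row=2, col=3)
  south (south): (row=2, col=3) -> (row=3, col=3)
  south (south): (row=3, col=3) -> (row=4, col=3)
  south (south): (row=4, col=3) -> (row=5, col=3)
  east (east): (row=5, col=3) -> (row=5, col=4)
  west (west): (row=5, col=4) -> (row=5, col=3)
  south (south): (row=5, col=3) -> (row=6, col=3)
  east (east): (row=6, col=3) -> (row=6, col=4)
  east (east): (row=6, col=4) -> (row=6, col=5)
Final: (row=6, col=5)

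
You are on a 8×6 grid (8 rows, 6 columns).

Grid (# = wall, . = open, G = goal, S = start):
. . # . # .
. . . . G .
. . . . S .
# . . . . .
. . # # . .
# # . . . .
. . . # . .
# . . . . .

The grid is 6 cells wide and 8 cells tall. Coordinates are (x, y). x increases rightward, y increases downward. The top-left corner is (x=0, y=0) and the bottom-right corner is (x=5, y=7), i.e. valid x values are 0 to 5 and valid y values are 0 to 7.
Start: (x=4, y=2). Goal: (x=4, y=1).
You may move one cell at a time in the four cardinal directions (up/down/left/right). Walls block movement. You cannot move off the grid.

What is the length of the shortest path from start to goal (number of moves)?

Answer: Shortest path length: 1

Derivation:
BFS from (x=4, y=2) until reaching (x=4, y=1):
  Distance 0: (x=4, y=2)
  Distance 1: (x=4, y=1), (x=3, y=2), (x=5, y=2), (x=4, y=3)  <- goal reached here
One shortest path (1 moves): (x=4, y=2) -> (x=4, y=1)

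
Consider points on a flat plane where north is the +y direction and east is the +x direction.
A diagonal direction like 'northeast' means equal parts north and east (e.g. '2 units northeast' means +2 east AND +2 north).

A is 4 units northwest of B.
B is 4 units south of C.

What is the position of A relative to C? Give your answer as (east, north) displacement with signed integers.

Place C at the origin (east=0, north=0).
  B is 4 units south of C: delta (east=+0, north=-4); B at (east=0, north=-4).
  A is 4 units northwest of B: delta (east=-4, north=+4); A at (east=-4, north=0).
Therefore A relative to C: (east=-4, north=0).

Answer: A is at (east=-4, north=0) relative to C.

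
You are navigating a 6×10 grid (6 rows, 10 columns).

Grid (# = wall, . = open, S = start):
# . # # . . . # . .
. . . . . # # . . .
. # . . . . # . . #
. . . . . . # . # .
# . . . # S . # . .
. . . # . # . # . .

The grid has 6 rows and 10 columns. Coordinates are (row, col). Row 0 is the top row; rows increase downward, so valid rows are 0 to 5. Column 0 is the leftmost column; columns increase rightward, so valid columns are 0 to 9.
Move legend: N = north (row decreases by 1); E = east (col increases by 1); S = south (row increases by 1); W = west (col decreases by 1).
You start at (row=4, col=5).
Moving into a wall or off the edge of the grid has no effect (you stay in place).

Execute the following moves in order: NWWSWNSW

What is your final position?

Start: (row=4, col=5)
  N (north): (row=4, col=5) -> (row=3, col=5)
  W (west): (row=3, col=5) -> (row=3, col=4)
  W (west): (row=3, col=4) -> (row=3, col=3)
  S (south): (row=3, col=3) -> (row=4, col=3)
  W (west): (row=4, col=3) -> (row=4, col=2)
  N (north): (row=4, col=2) -> (row=3, col=2)
  S (south): (row=3, col=2) -> (row=4, col=2)
  W (west): (row=4, col=2) -> (row=4, col=1)
Final: (row=4, col=1)

Answer: Final position: (row=4, col=1)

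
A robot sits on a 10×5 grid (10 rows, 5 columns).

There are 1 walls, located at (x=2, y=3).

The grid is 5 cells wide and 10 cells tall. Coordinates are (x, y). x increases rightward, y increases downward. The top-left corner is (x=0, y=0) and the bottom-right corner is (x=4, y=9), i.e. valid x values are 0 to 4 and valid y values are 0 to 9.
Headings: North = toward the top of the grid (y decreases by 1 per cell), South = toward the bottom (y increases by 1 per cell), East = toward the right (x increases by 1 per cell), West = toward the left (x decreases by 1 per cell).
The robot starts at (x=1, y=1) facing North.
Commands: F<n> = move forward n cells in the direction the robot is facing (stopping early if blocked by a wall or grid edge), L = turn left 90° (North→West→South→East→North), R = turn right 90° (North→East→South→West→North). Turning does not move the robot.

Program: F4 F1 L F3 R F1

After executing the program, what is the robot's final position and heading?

Start: (x=1, y=1), facing North
  F4: move forward 1/4 (blocked), now at (x=1, y=0)
  F1: move forward 0/1 (blocked), now at (x=1, y=0)
  L: turn left, now facing West
  F3: move forward 1/3 (blocked), now at (x=0, y=0)
  R: turn right, now facing North
  F1: move forward 0/1 (blocked), now at (x=0, y=0)
Final: (x=0, y=0), facing North

Answer: Final position: (x=0, y=0), facing North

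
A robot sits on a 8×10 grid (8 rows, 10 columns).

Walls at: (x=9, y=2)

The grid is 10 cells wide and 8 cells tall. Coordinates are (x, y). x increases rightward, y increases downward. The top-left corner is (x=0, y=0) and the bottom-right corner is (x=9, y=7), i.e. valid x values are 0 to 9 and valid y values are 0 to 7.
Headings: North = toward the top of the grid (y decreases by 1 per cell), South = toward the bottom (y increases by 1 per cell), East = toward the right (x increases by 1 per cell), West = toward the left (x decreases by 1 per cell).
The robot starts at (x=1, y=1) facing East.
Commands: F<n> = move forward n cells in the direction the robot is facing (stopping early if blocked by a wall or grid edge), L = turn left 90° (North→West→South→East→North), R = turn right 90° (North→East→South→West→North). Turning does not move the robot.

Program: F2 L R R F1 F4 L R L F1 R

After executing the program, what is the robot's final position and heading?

Answer: Final position: (x=4, y=6), facing South

Derivation:
Start: (x=1, y=1), facing East
  F2: move forward 2, now at (x=3, y=1)
  L: turn left, now facing North
  R: turn right, now facing East
  R: turn right, now facing South
  F1: move forward 1, now at (x=3, y=2)
  F4: move forward 4, now at (x=3, y=6)
  L: turn left, now facing East
  R: turn right, now facing South
  L: turn left, now facing East
  F1: move forward 1, now at (x=4, y=6)
  R: turn right, now facing South
Final: (x=4, y=6), facing South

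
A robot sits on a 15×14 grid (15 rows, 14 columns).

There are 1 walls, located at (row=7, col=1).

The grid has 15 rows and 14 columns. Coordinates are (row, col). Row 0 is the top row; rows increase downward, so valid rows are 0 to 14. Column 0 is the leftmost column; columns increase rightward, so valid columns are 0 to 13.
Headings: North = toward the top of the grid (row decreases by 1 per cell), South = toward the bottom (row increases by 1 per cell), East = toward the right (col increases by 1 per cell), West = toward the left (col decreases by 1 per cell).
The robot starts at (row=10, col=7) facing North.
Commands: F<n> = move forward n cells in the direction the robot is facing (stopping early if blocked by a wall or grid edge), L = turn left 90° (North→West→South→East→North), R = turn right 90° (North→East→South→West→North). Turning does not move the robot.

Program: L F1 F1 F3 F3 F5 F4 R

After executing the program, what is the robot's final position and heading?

Start: (row=10, col=7), facing North
  L: turn left, now facing West
  F1: move forward 1, now at (row=10, col=6)
  F1: move forward 1, now at (row=10, col=5)
  F3: move forward 3, now at (row=10, col=2)
  F3: move forward 2/3 (blocked), now at (row=10, col=0)
  F5: move forward 0/5 (blocked), now at (row=10, col=0)
  F4: move forward 0/4 (blocked), now at (row=10, col=0)
  R: turn right, now facing North
Final: (row=10, col=0), facing North

Answer: Final position: (row=10, col=0), facing North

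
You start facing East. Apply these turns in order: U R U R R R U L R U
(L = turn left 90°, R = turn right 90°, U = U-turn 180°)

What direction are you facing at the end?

Answer: Final heading: East

Derivation:
Start: East
  U (U-turn (180°)) -> West
  R (right (90° clockwise)) -> North
  U (U-turn (180°)) -> South
  R (right (90° clockwise)) -> West
  R (right (90° clockwise)) -> North
  R (right (90° clockwise)) -> East
  U (U-turn (180°)) -> West
  L (left (90° counter-clockwise)) -> South
  R (right (90° clockwise)) -> West
  U (U-turn (180°)) -> East
Final: East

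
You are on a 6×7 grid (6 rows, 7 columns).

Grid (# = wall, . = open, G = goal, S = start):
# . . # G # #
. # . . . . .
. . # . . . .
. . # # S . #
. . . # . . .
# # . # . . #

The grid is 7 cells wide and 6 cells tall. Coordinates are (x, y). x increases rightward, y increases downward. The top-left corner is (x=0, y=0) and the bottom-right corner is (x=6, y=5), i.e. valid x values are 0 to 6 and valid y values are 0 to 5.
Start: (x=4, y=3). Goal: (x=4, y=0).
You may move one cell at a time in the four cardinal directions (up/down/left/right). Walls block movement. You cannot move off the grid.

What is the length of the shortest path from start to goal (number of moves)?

Answer: Shortest path length: 3

Derivation:
BFS from (x=4, y=3) until reaching (x=4, y=0):
  Distance 0: (x=4, y=3)
  Distance 1: (x=4, y=2), (x=5, y=3), (x=4, y=4)
  Distance 2: (x=4, y=1), (x=3, y=2), (x=5, y=2), (x=5, y=4), (x=4, y=5)
  Distance 3: (x=4, y=0), (x=3, y=1), (x=5, y=1), (x=6, y=2), (x=6, y=4), (x=5, y=5)  <- goal reached here
One shortest path (3 moves): (x=4, y=3) -> (x=4, y=2) -> (x=4, y=1) -> (x=4, y=0)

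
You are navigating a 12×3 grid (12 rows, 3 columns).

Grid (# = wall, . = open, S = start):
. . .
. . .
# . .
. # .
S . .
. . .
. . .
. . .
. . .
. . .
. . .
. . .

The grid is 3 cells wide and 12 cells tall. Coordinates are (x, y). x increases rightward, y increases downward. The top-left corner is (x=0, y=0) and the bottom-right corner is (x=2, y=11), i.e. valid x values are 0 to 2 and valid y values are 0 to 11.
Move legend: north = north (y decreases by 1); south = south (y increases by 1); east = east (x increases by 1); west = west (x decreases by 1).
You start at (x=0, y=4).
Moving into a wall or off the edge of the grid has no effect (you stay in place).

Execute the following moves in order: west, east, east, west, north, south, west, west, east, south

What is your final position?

Answer: Final position: (x=1, y=6)

Derivation:
Start: (x=0, y=4)
  west (west): blocked, stay at (x=0, y=4)
  east (east): (x=0, y=4) -> (x=1, y=4)
  east (east): (x=1, y=4) -> (x=2, y=4)
  west (west): (x=2, y=4) -> (x=1, y=4)
  north (north): blocked, stay at (x=1, y=4)
  south (south): (x=1, y=4) -> (x=1, y=5)
  west (west): (x=1, y=5) -> (x=0, y=5)
  west (west): blocked, stay at (x=0, y=5)
  east (east): (x=0, y=5) -> (x=1, y=5)
  south (south): (x=1, y=5) -> (x=1, y=6)
Final: (x=1, y=6)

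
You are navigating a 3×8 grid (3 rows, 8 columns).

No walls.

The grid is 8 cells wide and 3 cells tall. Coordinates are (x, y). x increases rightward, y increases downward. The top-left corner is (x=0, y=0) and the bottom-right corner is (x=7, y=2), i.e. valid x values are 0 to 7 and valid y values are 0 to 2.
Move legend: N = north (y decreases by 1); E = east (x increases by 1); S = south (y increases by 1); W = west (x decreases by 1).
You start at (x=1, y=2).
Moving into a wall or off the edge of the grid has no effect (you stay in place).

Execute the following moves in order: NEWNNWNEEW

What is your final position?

Answer: Final position: (x=1, y=0)

Derivation:
Start: (x=1, y=2)
  N (north): (x=1, y=2) -> (x=1, y=1)
  E (east): (x=1, y=1) -> (x=2, y=1)
  W (west): (x=2, y=1) -> (x=1, y=1)
  N (north): (x=1, y=1) -> (x=1, y=0)
  N (north): blocked, stay at (x=1, y=0)
  W (west): (x=1, y=0) -> (x=0, y=0)
  N (north): blocked, stay at (x=0, y=0)
  E (east): (x=0, y=0) -> (x=1, y=0)
  E (east): (x=1, y=0) -> (x=2, y=0)
  W (west): (x=2, y=0) -> (x=1, y=0)
Final: (x=1, y=0)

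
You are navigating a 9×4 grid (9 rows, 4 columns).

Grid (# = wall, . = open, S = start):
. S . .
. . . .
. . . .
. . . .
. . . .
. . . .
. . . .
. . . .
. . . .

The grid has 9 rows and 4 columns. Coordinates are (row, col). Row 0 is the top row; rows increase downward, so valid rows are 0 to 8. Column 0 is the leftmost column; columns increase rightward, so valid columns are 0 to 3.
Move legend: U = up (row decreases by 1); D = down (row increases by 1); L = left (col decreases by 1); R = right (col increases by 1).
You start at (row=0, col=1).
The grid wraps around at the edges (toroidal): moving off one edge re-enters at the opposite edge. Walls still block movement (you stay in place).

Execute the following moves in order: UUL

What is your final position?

Start: (row=0, col=1)
  U (up): (row=0, col=1) -> (row=8, col=1)
  U (up): (row=8, col=1) -> (row=7, col=1)
  L (left): (row=7, col=1) -> (row=7, col=0)
Final: (row=7, col=0)

Answer: Final position: (row=7, col=0)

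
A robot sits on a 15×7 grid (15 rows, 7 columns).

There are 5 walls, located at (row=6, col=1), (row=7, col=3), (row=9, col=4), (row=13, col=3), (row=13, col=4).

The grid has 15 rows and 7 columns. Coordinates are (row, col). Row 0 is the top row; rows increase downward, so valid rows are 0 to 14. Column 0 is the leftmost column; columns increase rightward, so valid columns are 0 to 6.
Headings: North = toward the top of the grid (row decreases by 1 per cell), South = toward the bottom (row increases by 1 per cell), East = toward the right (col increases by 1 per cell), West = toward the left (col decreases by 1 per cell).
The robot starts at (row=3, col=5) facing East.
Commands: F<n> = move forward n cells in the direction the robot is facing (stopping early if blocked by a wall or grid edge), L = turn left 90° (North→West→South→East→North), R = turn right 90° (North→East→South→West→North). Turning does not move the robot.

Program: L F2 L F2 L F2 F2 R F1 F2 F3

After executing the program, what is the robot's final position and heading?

Answer: Final position: (row=5, col=0), facing West

Derivation:
Start: (row=3, col=5), facing East
  L: turn left, now facing North
  F2: move forward 2, now at (row=1, col=5)
  L: turn left, now facing West
  F2: move forward 2, now at (row=1, col=3)
  L: turn left, now facing South
  F2: move forward 2, now at (row=3, col=3)
  F2: move forward 2, now at (row=5, col=3)
  R: turn right, now facing West
  F1: move forward 1, now at (row=5, col=2)
  F2: move forward 2, now at (row=5, col=0)
  F3: move forward 0/3 (blocked), now at (row=5, col=0)
Final: (row=5, col=0), facing West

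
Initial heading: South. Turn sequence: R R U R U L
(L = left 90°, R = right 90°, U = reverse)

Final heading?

Answer: Final heading: North

Derivation:
Start: South
  R (right (90° clockwise)) -> West
  R (right (90° clockwise)) -> North
  U (U-turn (180°)) -> South
  R (right (90° clockwise)) -> West
  U (U-turn (180°)) -> East
  L (left (90° counter-clockwise)) -> North
Final: North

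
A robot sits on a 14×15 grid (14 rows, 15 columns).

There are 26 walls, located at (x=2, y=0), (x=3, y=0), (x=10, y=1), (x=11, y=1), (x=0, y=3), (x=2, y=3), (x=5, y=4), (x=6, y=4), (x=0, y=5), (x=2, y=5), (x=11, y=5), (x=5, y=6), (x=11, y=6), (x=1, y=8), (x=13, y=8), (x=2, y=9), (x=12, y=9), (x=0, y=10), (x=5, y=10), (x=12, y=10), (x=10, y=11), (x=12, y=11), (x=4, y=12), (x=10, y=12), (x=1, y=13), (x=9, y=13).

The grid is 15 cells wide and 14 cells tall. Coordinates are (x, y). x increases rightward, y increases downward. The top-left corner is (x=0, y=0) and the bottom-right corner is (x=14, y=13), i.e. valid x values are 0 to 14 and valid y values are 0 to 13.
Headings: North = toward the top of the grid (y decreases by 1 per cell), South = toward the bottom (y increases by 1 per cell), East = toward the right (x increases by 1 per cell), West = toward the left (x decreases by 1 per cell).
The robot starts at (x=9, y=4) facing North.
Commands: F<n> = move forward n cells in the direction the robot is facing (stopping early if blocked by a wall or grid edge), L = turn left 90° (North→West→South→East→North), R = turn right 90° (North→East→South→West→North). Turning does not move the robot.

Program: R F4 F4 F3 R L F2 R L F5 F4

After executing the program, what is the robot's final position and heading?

Start: (x=9, y=4), facing North
  R: turn right, now facing East
  F4: move forward 4, now at (x=13, y=4)
  F4: move forward 1/4 (blocked), now at (x=14, y=4)
  F3: move forward 0/3 (blocked), now at (x=14, y=4)
  R: turn right, now facing South
  L: turn left, now facing East
  F2: move forward 0/2 (blocked), now at (x=14, y=4)
  R: turn right, now facing South
  L: turn left, now facing East
  F5: move forward 0/5 (blocked), now at (x=14, y=4)
  F4: move forward 0/4 (blocked), now at (x=14, y=4)
Final: (x=14, y=4), facing East

Answer: Final position: (x=14, y=4), facing East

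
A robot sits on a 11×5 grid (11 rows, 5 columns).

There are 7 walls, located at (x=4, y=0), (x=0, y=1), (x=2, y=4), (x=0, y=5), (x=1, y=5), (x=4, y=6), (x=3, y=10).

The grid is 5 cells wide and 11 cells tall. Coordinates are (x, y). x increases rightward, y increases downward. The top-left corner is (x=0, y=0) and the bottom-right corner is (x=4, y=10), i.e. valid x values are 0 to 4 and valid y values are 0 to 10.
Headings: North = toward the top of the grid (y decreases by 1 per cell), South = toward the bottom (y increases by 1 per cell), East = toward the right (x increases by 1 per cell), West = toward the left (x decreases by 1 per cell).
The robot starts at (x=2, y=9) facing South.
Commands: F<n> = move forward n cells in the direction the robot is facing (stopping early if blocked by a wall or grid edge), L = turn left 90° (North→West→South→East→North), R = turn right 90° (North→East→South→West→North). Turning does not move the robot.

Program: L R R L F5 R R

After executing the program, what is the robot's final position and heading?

Start: (x=2, y=9), facing South
  L: turn left, now facing East
  R: turn right, now facing South
  R: turn right, now facing West
  L: turn left, now facing South
  F5: move forward 1/5 (blocked), now at (x=2, y=10)
  R: turn right, now facing West
  R: turn right, now facing North
Final: (x=2, y=10), facing North

Answer: Final position: (x=2, y=10), facing North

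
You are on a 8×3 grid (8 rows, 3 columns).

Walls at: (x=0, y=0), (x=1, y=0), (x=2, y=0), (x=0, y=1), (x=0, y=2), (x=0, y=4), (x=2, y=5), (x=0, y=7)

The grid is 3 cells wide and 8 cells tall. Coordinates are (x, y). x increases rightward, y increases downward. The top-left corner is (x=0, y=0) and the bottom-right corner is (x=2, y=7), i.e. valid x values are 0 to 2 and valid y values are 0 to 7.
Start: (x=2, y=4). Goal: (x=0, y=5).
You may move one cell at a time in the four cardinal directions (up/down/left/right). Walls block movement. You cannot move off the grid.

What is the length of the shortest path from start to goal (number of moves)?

Answer: Shortest path length: 3

Derivation:
BFS from (x=2, y=4) until reaching (x=0, y=5):
  Distance 0: (x=2, y=4)
  Distance 1: (x=2, y=3), (x=1, y=4)
  Distance 2: (x=2, y=2), (x=1, y=3), (x=1, y=5)
  Distance 3: (x=2, y=1), (x=1, y=2), (x=0, y=3), (x=0, y=5), (x=1, y=6)  <- goal reached here
One shortest path (3 moves): (x=2, y=4) -> (x=1, y=4) -> (x=1, y=5) -> (x=0, y=5)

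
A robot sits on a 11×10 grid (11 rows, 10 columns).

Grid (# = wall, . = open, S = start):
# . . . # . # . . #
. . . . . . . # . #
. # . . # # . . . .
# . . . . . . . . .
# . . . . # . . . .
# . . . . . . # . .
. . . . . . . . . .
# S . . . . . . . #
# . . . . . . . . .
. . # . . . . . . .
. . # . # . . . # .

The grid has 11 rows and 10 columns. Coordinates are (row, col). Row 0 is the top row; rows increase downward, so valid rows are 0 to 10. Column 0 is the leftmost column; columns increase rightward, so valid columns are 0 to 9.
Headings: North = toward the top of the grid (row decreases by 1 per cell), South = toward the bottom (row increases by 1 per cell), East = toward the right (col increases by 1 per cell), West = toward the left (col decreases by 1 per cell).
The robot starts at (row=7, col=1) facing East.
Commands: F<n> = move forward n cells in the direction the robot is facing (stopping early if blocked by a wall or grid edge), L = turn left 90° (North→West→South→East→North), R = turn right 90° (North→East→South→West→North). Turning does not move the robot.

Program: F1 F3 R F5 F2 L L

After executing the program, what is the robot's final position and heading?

Start: (row=7, col=1), facing East
  F1: move forward 1, now at (row=7, col=2)
  F3: move forward 3, now at (row=7, col=5)
  R: turn right, now facing South
  F5: move forward 3/5 (blocked), now at (row=10, col=5)
  F2: move forward 0/2 (blocked), now at (row=10, col=5)
  L: turn left, now facing East
  L: turn left, now facing North
Final: (row=10, col=5), facing North

Answer: Final position: (row=10, col=5), facing North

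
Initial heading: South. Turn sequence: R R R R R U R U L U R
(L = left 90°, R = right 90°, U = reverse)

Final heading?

Start: South
  R (right (90° clockwise)) -> West
  R (right (90° clockwise)) -> North
  R (right (90° clockwise)) -> East
  R (right (90° clockwise)) -> South
  R (right (90° clockwise)) -> West
  U (U-turn (180°)) -> East
  R (right (90° clockwise)) -> South
  U (U-turn (180°)) -> North
  L (left (90° counter-clockwise)) -> West
  U (U-turn (180°)) -> East
  R (right (90° clockwise)) -> South
Final: South

Answer: Final heading: South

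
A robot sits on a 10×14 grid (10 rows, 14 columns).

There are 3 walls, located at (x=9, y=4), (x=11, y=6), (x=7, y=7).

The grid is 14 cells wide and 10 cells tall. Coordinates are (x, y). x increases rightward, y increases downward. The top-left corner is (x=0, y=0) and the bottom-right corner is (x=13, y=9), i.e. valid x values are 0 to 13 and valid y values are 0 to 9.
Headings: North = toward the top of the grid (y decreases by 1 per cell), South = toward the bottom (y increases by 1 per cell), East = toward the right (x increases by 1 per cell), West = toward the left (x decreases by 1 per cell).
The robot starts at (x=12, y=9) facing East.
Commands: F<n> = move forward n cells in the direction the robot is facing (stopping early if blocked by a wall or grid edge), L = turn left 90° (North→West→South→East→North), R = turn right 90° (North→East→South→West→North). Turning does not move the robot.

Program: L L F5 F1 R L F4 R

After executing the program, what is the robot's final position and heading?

Start: (x=12, y=9), facing East
  L: turn left, now facing North
  L: turn left, now facing West
  F5: move forward 5, now at (x=7, y=9)
  F1: move forward 1, now at (x=6, y=9)
  R: turn right, now facing North
  L: turn left, now facing West
  F4: move forward 4, now at (x=2, y=9)
  R: turn right, now facing North
Final: (x=2, y=9), facing North

Answer: Final position: (x=2, y=9), facing North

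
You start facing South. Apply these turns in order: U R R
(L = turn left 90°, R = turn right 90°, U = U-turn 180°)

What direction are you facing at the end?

Start: South
  U (U-turn (180°)) -> North
  R (right (90° clockwise)) -> East
  R (right (90° clockwise)) -> South
Final: South

Answer: Final heading: South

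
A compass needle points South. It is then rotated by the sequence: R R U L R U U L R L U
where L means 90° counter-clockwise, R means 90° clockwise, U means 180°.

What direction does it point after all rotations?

Answer: Final heading: West

Derivation:
Start: South
  R (right (90° clockwise)) -> West
  R (right (90° clockwise)) -> North
  U (U-turn (180°)) -> South
  L (left (90° counter-clockwise)) -> East
  R (right (90° clockwise)) -> South
  U (U-turn (180°)) -> North
  U (U-turn (180°)) -> South
  L (left (90° counter-clockwise)) -> East
  R (right (90° clockwise)) -> South
  L (left (90° counter-clockwise)) -> East
  U (U-turn (180°)) -> West
Final: West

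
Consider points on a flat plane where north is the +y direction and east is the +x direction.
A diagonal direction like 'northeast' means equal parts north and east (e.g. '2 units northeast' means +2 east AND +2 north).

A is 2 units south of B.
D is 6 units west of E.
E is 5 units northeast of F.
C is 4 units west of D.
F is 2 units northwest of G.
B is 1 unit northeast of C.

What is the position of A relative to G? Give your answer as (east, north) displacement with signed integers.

Place G at the origin (east=0, north=0).
  F is 2 units northwest of G: delta (east=-2, north=+2); F at (east=-2, north=2).
  E is 5 units northeast of F: delta (east=+5, north=+5); E at (east=3, north=7).
  D is 6 units west of E: delta (east=-6, north=+0); D at (east=-3, north=7).
  C is 4 units west of D: delta (east=-4, north=+0); C at (east=-7, north=7).
  B is 1 unit northeast of C: delta (east=+1, north=+1); B at (east=-6, north=8).
  A is 2 units south of B: delta (east=+0, north=-2); A at (east=-6, north=6).
Therefore A relative to G: (east=-6, north=6).

Answer: A is at (east=-6, north=6) relative to G.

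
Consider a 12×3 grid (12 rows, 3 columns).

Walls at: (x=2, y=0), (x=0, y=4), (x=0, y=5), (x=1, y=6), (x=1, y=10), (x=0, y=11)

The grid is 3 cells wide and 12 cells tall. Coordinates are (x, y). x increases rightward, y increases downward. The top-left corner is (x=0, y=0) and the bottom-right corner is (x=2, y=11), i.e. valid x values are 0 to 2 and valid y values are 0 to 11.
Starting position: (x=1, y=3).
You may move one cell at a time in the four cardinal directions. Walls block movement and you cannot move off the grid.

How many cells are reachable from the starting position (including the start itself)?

Answer: Reachable cells: 30

Derivation:
BFS flood-fill from (x=1, y=3):
  Distance 0: (x=1, y=3)
  Distance 1: (x=1, y=2), (x=0, y=3), (x=2, y=3), (x=1, y=4)
  Distance 2: (x=1, y=1), (x=0, y=2), (x=2, y=2), (x=2, y=4), (x=1, y=5)
  Distance 3: (x=1, y=0), (x=0, y=1), (x=2, y=1), (x=2, y=5)
  Distance 4: (x=0, y=0), (x=2, y=6)
  Distance 5: (x=2, y=7)
  Distance 6: (x=1, y=7), (x=2, y=8)
  Distance 7: (x=0, y=7), (x=1, y=8), (x=2, y=9)
  Distance 8: (x=0, y=6), (x=0, y=8), (x=1, y=9), (x=2, y=10)
  Distance 9: (x=0, y=9), (x=2, y=11)
  Distance 10: (x=0, y=10), (x=1, y=11)
Total reachable: 30 (grid has 30 open cells total)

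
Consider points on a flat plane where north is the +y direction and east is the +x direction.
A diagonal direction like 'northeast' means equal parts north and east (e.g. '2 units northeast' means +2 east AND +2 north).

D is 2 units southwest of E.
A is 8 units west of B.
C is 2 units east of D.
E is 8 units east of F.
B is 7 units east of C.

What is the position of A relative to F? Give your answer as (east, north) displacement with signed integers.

Answer: A is at (east=7, north=-2) relative to F.

Derivation:
Place F at the origin (east=0, north=0).
  E is 8 units east of F: delta (east=+8, north=+0); E at (east=8, north=0).
  D is 2 units southwest of E: delta (east=-2, north=-2); D at (east=6, north=-2).
  C is 2 units east of D: delta (east=+2, north=+0); C at (east=8, north=-2).
  B is 7 units east of C: delta (east=+7, north=+0); B at (east=15, north=-2).
  A is 8 units west of B: delta (east=-8, north=+0); A at (east=7, north=-2).
Therefore A relative to F: (east=7, north=-2).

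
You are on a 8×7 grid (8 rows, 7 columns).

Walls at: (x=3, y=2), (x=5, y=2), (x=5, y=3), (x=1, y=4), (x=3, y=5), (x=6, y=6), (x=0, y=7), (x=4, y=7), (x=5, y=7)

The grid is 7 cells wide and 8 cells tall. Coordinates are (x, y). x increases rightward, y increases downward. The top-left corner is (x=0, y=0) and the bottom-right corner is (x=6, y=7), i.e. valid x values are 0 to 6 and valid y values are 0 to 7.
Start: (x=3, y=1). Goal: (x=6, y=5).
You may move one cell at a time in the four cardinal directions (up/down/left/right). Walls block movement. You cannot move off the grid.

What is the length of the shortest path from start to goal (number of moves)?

Answer: Shortest path length: 7

Derivation:
BFS from (x=3, y=1) until reaching (x=6, y=5):
  Distance 0: (x=3, y=1)
  Distance 1: (x=3, y=0), (x=2, y=1), (x=4, y=1)
  Distance 2: (x=2, y=0), (x=4, y=0), (x=1, y=1), (x=5, y=1), (x=2, y=2), (x=4, y=2)
  Distance 3: (x=1, y=0), (x=5, y=0), (x=0, y=1), (x=6, y=1), (x=1, y=2), (x=2, y=3), (x=4, y=3)
  Distance 4: (x=0, y=0), (x=6, y=0), (x=0, y=2), (x=6, y=2), (x=1, y=3), (x=3, y=3), (x=2, y=4), (x=4, y=4)
  Distance 5: (x=0, y=3), (x=6, y=3), (x=3, y=4), (x=5, y=4), (x=2, y=5), (x=4, y=5)
  Distance 6: (x=0, y=4), (x=6, y=4), (x=1, y=5), (x=5, y=5), (x=2, y=6), (x=4, y=6)
  Distance 7: (x=0, y=5), (x=6, y=5), (x=1, y=6), (x=3, y=6), (x=5, y=6), (x=2, y=7)  <- goal reached here
One shortest path (7 moves): (x=3, y=1) -> (x=4, y=1) -> (x=5, y=1) -> (x=6, y=1) -> (x=6, y=2) -> (x=6, y=3) -> (x=6, y=4) -> (x=6, y=5)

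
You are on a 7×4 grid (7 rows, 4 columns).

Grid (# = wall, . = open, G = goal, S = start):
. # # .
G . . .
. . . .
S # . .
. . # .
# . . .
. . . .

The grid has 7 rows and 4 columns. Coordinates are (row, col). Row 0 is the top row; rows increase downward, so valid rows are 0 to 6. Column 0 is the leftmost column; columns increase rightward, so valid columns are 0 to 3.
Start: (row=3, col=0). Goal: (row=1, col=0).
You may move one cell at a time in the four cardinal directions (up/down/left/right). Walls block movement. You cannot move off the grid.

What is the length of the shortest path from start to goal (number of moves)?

Answer: Shortest path length: 2

Derivation:
BFS from (row=3, col=0) until reaching (row=1, col=0):
  Distance 0: (row=3, col=0)
  Distance 1: (row=2, col=0), (row=4, col=0)
  Distance 2: (row=1, col=0), (row=2, col=1), (row=4, col=1)  <- goal reached here
One shortest path (2 moves): (row=3, col=0) -> (row=2, col=0) -> (row=1, col=0)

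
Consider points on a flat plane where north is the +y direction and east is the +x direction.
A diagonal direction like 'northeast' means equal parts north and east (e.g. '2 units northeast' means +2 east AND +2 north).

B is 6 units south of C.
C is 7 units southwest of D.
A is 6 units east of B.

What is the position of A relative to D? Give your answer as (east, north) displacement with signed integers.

Place D at the origin (east=0, north=0).
  C is 7 units southwest of D: delta (east=-7, north=-7); C at (east=-7, north=-7).
  B is 6 units south of C: delta (east=+0, north=-6); B at (east=-7, north=-13).
  A is 6 units east of B: delta (east=+6, north=+0); A at (east=-1, north=-13).
Therefore A relative to D: (east=-1, north=-13).

Answer: A is at (east=-1, north=-13) relative to D.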